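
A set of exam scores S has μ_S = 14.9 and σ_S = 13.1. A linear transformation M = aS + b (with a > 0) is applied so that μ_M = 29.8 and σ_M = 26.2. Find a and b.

a = 2, b = 0

σ_M = a·σ_S (a > 0), so a = 26.2/13.1 = 2.
μ_M = a·μ_S + b, so b = 29.8 − 2·14.9 = 0.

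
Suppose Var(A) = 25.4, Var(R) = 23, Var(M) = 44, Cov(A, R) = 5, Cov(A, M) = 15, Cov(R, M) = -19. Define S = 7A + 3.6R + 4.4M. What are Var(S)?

Var(S) = a²·Var(A) + b²·Var(R) + c²·Var(M) + 2ab·Cov(A, R) + 2ac·Cov(A, M) + 2bc·Cov(R, M), with a = 7, b = 3.6, c = 4.4.
= 1244.6 + 298.08 + 851.84 + 252 + 924 + (-601.92)
= 2968.6.

Var(S) = 2968.6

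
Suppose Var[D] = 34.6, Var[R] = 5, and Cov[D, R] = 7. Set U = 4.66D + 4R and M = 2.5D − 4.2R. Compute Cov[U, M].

Cov[U, M] = 252.086

By bilinearity, Cov[U, M] = ac·Var[D] + bd·Var[R] + (ad+bc)·Cov[D, R], with a=4.66, b=4, c=2.5, d=-4.2.
ac·Var[D] = 4.66·2.5·34.6 = 403.09
bd·Var[R] = 4·(-4.2)·5 = -84
(ad+bc)·Cov[D, R] = (-9.572)·7 = -67.004
Cov[U, M] = 403.09 + (-84) + (-67.004) = 252.086.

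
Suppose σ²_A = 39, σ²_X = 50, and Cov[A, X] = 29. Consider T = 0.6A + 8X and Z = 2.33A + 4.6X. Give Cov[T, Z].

By bilinearity, Cov[T, Z] = ac·σ²_A + bd·σ²_X + (ad+bc)·Cov[A, X], with a=0.6, b=8, c=2.33, d=4.6.
ac·σ²_A = 0.6·2.33·39 = 54.522
bd·σ²_X = 8·4.6·50 = 1840
(ad+bc)·Cov[A, X] = (21.4)·29 = 620.6
Cov[T, Z] = 54.522 + 1840 + 620.6 = 2515.122.

Cov[T, Z] = 2515.122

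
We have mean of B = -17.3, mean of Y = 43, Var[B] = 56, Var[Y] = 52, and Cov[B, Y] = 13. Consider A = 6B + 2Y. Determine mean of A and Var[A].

mean of A = -17.8, Var[A] = 2536

mean of A = 6·mean of B + 2·mean of Y = 6·(-17.3) + 2·43 = -17.8.
Var[A] = a²·Var[B] + b²·Var[Y] + 2ab·Cov[B, Y] with a = 6, b = 2.
= 6²·56 + 2²·52 + 2·6·2·13
= 2016 + 208 + 312 = 2536.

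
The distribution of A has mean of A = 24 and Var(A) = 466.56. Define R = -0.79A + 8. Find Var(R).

Var(R) = 291.180096

R = -0.79A + 8 is linear with a = -0.79, b = 8.
Var(R) = a²·Var(A) = (-0.79)²·466.56 = 291.180096 (the additive constant 8 does not affect variance).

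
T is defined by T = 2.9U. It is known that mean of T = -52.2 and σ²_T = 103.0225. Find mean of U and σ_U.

From T = 2.9U: mean of T = a·mean of U + b, so mean of U = (mean of T − b)/a = (-52.2 − 0)/2.9 = -18.
σ_T = √103.0225 = 10.15.
σ_T = |a|·σ_U, so σ_U = 10.15/|2.9| = 3.5.

mean of U = -18, σ_U = 3.5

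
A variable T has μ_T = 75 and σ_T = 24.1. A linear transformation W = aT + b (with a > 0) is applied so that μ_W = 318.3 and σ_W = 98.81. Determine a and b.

σ_W = a·σ_T (a > 0), so a = 98.81/24.1 = 4.1.
μ_W = a·μ_T + b, so b = 318.3 − 4.1·75 = 10.8.

a = 4.1, b = 10.8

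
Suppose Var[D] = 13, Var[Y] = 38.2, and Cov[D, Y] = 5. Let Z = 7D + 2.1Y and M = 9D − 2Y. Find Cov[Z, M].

By bilinearity, Cov[Z, M] = ac·Var[D] + bd·Var[Y] + (ad+bc)·Cov[D, Y], with a=7, b=2.1, c=9, d=-2.
ac·Var[D] = 7·9·13 = 819
bd·Var[Y] = 2.1·(-2)·38.2 = -160.44
(ad+bc)·Cov[D, Y] = (4.9)·5 = 24.5
Cov[Z, M] = 819 + (-160.44) + 24.5 = 683.06.

Cov[Z, M] = 683.06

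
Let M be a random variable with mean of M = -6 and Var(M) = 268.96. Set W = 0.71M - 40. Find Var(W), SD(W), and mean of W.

W = 0.71M - 40 is linear with a = 0.71, b = -40.
Var(W) = a²·Var(M) = 0.71²·268.96 = 135.582736 (the additive constant -40 does not affect variance).
SD(M) = √268.96 = 16.4.
SD(W) = |a|·SD(M) = |0.71|·16.4 = 11.644.
mean of W = a·mean of M + b = 0.71·(-6) + (-40) = -44.26.

Var(W) = 135.582736, SD(W) = 11.644, mean of W = -44.26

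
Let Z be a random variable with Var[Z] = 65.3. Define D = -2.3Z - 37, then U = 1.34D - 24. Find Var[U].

Var[D] = (-2.3)²·65.3 = 345.437.
Var[U] = 1.34²·345.437 = 620.2666772.

Var[U] = 620.2666772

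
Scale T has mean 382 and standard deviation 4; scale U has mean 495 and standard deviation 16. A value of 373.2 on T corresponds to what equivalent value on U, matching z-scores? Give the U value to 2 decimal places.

z = (373.2 − 382)/4 = -2.2.
U = 495 + z·16 = 495 + (373.2 − 382)·16/4 = 459.80.

U = 459.80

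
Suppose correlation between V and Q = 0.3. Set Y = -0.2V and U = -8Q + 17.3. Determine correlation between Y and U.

correlation between Y and U = 0.3

Linear rescalings preserve correlation up to sign; here the slopes -0.2 and -8 have the same sign, so correlation between Y and U = correlation between V and Q = 0.3.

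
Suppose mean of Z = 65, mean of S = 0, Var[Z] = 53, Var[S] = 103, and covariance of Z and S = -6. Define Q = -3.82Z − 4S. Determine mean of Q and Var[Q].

mean of Q = (-3.82)·mean of Z + (-4)·mean of S = (-3.82)·65 + (-4)·0 = -248.3.
Var[Q] = a²·Var[Z] + b²·Var[S] + 2ab·covariance of Z and S with a = -3.82, b = -4.
= (-3.82)²·53 + (-4)²·103 + 2·(-3.82)·(-4)·(-6)
= 773.3972 + 1648 + (-183.36) = 2238.0372.

mean of Q = -248.3, Var[Q] = 2238.0372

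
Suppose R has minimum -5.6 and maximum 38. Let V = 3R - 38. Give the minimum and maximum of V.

min(V) = -54.8, max(V) = 76

a = 3 > 0, so min(V) = a·min(R)+b = 3·(-5.6) + (-38) = -54.8 and max(V) = 3·38 + (-38) = 76.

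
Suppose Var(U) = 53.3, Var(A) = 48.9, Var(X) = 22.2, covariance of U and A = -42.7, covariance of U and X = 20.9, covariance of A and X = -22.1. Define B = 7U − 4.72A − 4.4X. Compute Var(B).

Var(B) = 4747.13616

Var(B) = a²·Var(U) + b²·Var(A) + c²·Var(X) + 2ab·covariance of U and A + 2ac·covariance of U and X + 2bc·covariance of A and X, with a = 7, b = -4.72, c = -4.4.
= 2611.7 + 1089.41376 + 429.792 + 2821.616 + (-1287.44) + (-917.9456)
= 4747.13616.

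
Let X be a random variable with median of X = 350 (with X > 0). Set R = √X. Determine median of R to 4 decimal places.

median of R = 18.7083

√X is monotone on this domain, so median of R = √(350) ≈ 18.7083.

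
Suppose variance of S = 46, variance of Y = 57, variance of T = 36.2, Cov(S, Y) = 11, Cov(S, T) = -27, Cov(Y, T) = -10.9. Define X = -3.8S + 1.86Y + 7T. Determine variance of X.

variance of X = a²·variance of S + b²·variance of Y + c²·variance of T + 2ab·Cov(S, Y) + 2ac·Cov(S, T) + 2bc·Cov(Y, T), with a = -3.8, b = 1.86, c = 7.
= 664.24 + 197.1972 + 1773.8 + (-155.496) + 1436.4 + (-283.836)
= 3632.3052.

variance of X = 3632.3052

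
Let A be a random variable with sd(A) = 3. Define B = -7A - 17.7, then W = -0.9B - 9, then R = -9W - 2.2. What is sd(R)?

sd(R) = 170.1

sd(B) = |-7|·3 = 21.
sd(W) = |-0.9|·21 = 18.9.
sd(R) = |-9|·18.9 = 170.1.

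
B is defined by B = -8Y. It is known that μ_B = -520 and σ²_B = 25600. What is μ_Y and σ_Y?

μ_Y = 65, σ_Y = 20

From B = -8Y: μ_B = a·μ_Y + b, so μ_Y = (μ_B − b)/a = (-520 − 0)/(-8) = 65.
σ_B = √25600 = 160.
σ_B = |a|·σ_Y, so σ_Y = 160/|-8| = 20.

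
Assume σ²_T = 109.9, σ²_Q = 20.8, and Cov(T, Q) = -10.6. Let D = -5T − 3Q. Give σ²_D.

σ²_D = a²·σ²_T + b²·σ²_Q + 2ab·Cov(T, Q) with a = -5, b = -3.
= (-5)²·109.9 + (-3)²·20.8 + 2·(-5)·(-3)·(-10.6)
= 2747.5 + 187.2 + (-318) = 2616.7.

σ²_D = 2616.7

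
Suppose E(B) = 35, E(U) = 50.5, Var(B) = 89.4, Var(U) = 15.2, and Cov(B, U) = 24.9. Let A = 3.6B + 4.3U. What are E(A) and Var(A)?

E(A) = 343.15, Var(A) = 2210.576

E(A) = 3.6·E(B) + 4.3·E(U) = 3.6·35 + 4.3·50.5 = 343.15.
Var(A) = a²·Var(B) + b²·Var(U) + 2ab·Cov(B, U) with a = 3.6, b = 4.3.
= 3.6²·89.4 + 4.3²·15.2 + 2·3.6·4.3·24.9
= 1158.624 + 281.048 + 770.904 = 2210.576.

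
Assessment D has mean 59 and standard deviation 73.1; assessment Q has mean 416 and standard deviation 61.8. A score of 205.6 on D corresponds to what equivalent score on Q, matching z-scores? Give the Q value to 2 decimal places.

Q = 539.94

z = (205.6 − 59)/73.1 ≈ 2.0055.
Q = 416 + z·61.8 = 416 + (205.6 − 59)·61.8/73.1 ≈ 539.94.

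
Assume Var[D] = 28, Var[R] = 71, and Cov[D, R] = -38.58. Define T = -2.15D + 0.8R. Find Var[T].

Var[T] = a²·Var[D] + b²·Var[R] + 2ab·Cov[D, R] with a = -2.15, b = 0.8.
= (-2.15)²·28 + 0.8²·71 + 2·(-2.15)·0.8·(-38.58)
= 129.43 + 45.44 + 132.7152 = 307.5852.

Var[T] = 307.5852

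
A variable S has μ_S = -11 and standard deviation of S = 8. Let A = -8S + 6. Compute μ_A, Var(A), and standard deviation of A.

μ_A = 94, Var(A) = 4096, standard deviation of A = 64

A = -8S + 6 is linear with a = -8, b = 6.
μ_A = a·μ_S + b = (-8)·(-11) + 6 = 94.
Var(S) = 8² = 64.
Var(A) = a²·Var(S) = (-8)²·64 = 4096 (the additive constant 6 does not affect variance).
standard deviation of A = |a|·standard deviation of S = |-8|·8 = 64.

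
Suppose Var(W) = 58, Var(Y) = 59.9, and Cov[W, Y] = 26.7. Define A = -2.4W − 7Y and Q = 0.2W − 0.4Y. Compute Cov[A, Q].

By bilinearity, Cov[A, Q] = ac·Var(W) + bd·Var(Y) + (ad+bc)·Cov[W, Y], with a=-2.4, b=-7, c=0.2, d=-0.4.
ac·Var(W) = (-2.4)·0.2·58 = -27.84
bd·Var(Y) = (-7)·(-0.4)·59.9 = 167.72
(ad+bc)·Cov[W, Y] = (-0.44)·26.7 = -11.748
Cov[A, Q] = -27.84 + 167.72 + (-11.748) = 128.132.

Cov[A, Q] = 128.132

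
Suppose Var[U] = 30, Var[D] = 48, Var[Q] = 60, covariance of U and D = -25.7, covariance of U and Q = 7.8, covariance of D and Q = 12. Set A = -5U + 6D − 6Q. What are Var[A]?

Var[A] = 5784

Var[A] = a²·Var[U] + b²·Var[D] + c²·Var[Q] + 2ab·covariance of U and D + 2ac·covariance of U and Q + 2bc·covariance of D and Q, with a = -5, b = 6, c = -6.
= 750 + 1728 + 2160 + 1542 + 468 + (-864)
= 5784.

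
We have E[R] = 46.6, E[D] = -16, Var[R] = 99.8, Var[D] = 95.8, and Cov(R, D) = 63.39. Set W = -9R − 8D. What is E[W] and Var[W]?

E[W] = -291.4, Var[W] = 23343.16

E[W] = (-9)·E[R] + (-8)·E[D] = (-9)·46.6 + (-8)·(-16) = -291.4.
Var[W] = a²·Var[R] + b²·Var[D] + 2ab·Cov(R, D) with a = -9, b = -8.
= (-9)²·99.8 + (-8)²·95.8 + 2·(-9)·(-8)·63.39
= 8083.8 + 6131.2 + 9128.16 = 23343.16.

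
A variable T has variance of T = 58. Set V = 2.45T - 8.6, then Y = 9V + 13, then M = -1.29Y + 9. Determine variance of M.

variance of M = 46927.1956545

variance of V = 2.45²·58 = 348.145.
variance of Y = 9²·348.145 = 28199.745.
variance of M = (-1.29)²·28199.745 = 46927.1956545.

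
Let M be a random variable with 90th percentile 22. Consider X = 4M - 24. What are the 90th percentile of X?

Since a = 4 > 0 the transformation is increasing, so the 90th percentile of X = a·(P_{90} of M) + b = 4·22 + (-24) = 64.

90th percentile of X = 64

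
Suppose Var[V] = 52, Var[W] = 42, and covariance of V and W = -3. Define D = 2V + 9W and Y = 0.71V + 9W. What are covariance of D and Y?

By bilinearity, covariance of D and Y = ac·Var[V] + bd·Var[W] + (ad+bc)·covariance of V and W, with a=2, b=9, c=0.71, d=9.
ac·Var[V] = 2·0.71·52 = 73.84
bd·Var[W] = 9·9·42 = 3402
(ad+bc)·covariance of V and W = (24.39)·(-3) = -73.17
covariance of D and Y = 73.84 + 3402 + (-73.17) = 3402.67.

covariance of D and Y = 3402.67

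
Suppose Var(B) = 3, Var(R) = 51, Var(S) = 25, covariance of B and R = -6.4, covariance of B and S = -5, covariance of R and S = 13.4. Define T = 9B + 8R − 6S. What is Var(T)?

Var(T) = a²·Var(B) + b²·Var(R) + c²·Var(S) + 2ab·covariance of B and R + 2ac·covariance of B and S + 2bc·covariance of R and S, with a = 9, b = 8, c = -6.
= 243 + 3264 + 900 + (-921.6) + 540 + (-1286.4)
= 2739.

Var(T) = 2739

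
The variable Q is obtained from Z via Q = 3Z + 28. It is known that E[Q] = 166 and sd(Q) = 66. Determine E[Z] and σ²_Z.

E[Z] = 46, σ²_Z = 484

From Q = 3Z + 28: E[Q] = a·E[Z] + b, so E[Z] = (E[Q] − b)/a = (166 − 28)/3 = 46.
σ²_Q = 66² = 4356.
σ²_Q = a²·σ²_Z, so σ²_Z = 4356/3² = 484.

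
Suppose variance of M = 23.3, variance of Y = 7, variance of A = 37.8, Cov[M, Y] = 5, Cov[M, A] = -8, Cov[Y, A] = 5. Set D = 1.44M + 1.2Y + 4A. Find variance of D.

variance of D = 636.31488

variance of D = a²·variance of M + b²·variance of Y + c²·variance of A + 2ab·Cov[M, Y] + 2ac·Cov[M, A] + 2bc·Cov[Y, A], with a = 1.44, b = 1.2, c = 4.
= 48.31488 + 10.08 + 604.8 + 17.28 + (-92.16) + 48
= 636.31488.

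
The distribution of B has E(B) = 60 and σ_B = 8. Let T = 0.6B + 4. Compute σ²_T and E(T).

T = 0.6B + 4 is linear with a = 0.6, b = 4.
σ²_B = 8² = 64.
σ²_T = a²·σ²_B = 0.6²·64 = 23.04 (the additive constant 4 does not affect variance).
E(T) = a·E(B) + b = 0.6·60 + 4 = 40.

σ²_T = 23.04, E(T) = 40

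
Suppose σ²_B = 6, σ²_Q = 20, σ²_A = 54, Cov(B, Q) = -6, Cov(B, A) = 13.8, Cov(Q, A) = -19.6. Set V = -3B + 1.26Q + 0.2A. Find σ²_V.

σ²_V = 106.8336

σ²_V = a²·σ²_B + b²·σ²_Q + c²·σ²_A + 2ab·Cov(B, Q) + 2ac·Cov(B, A) + 2bc·Cov(Q, A), with a = -3, b = 1.26, c = 0.2.
= 54 + 31.752 + 2.16 + 45.36 + (-16.56) + (-9.8784)
= 106.8336.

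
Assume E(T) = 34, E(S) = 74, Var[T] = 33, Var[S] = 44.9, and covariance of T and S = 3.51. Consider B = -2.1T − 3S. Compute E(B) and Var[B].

E(B) = (-2.1)·E(T) + (-3)·E(S) = (-2.1)·34 + (-3)·74 = -293.4.
Var[B] = a²·Var[T] + b²·Var[S] + 2ab·covariance of T and S with a = -2.1, b = -3.
= (-2.1)²·33 + (-3)²·44.9 + 2·(-2.1)·(-3)·3.51
= 145.53 + 404.1 + 44.226 = 593.856.

E(B) = -293.4, Var[B] = 593.856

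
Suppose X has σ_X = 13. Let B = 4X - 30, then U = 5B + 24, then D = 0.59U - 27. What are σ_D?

σ_B = |4|·13 = 52.
σ_U = |5|·52 = 260.
σ_D = |0.59|·260 = 153.4.

σ_D = 153.4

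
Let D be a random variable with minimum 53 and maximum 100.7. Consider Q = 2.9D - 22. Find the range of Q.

Range of D = 100.7 − 53 = 47.7.
Range(Q) = |a|·Range(D) = |2.9|·47.7 = 138.33.

Range(Q) = 138.33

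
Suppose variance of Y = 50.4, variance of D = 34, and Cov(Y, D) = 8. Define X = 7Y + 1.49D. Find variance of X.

variance of X = 2711.9634

variance of X = a²·variance of Y + b²·variance of D + 2ab·Cov(Y, D) with a = 7, b = 1.49.
= 7²·50.4 + 1.49²·34 + 2·7·1.49·8
= 2469.6 + 75.4834 + 166.88 = 2711.9634.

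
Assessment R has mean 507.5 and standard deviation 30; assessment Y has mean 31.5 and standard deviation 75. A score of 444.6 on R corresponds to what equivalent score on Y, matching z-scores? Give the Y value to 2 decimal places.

Y = -125.75

z = (444.6 − 507.5)/30 ≈ -2.0967.
Y = 31.5 + z·75 = 31.5 + (444.6 − 507.5)·75/30 = -125.75.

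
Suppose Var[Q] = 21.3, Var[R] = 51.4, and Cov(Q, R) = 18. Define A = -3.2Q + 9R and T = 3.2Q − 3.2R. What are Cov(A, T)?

By bilinearity, Cov(A, T) = ac·Var[Q] + bd·Var[R] + (ad+bc)·Cov(Q, R), with a=-3.2, b=9, c=3.2, d=-3.2.
ac·Var[Q] = (-3.2)·3.2·21.3 = -218.112
bd·Var[R] = 9·(-3.2)·51.4 = -1480.32
(ad+bc)·Cov(Q, R) = (39.04)·18 = 702.72
Cov(A, T) = -218.112 + (-1480.32) + 702.72 = -995.712.

Cov(A, T) = -995.712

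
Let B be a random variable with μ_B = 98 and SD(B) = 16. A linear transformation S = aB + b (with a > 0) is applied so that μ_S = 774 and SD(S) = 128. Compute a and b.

SD(S) = a·SD(B) (a > 0), so a = 128/16 = 8.
μ_S = a·μ_B + b, so b = 774 − 8·98 = -10.

a = 8, b = -10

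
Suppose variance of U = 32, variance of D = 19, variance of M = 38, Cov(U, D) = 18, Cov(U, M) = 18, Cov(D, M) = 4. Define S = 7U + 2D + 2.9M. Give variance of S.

variance of S = a²·variance of U + b²·variance of D + c²·variance of M + 2ab·Cov(U, D) + 2ac·Cov(U, M) + 2bc·Cov(D, M), with a = 7, b = 2, c = 2.9.
= 1568 + 76 + 319.58 + 504 + 730.8 + 46.4
= 3244.78.

variance of S = 3244.78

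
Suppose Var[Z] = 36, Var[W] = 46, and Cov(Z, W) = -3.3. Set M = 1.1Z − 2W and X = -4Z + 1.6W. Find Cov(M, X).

By bilinearity, Cov(M, X) = ac·Var[Z] + bd·Var[W] + (ad+bc)·Cov(Z, W), with a=1.1, b=-2, c=-4, d=1.6.
ac·Var[Z] = 1.1·(-4)·36 = -158.4
bd·Var[W] = (-2)·1.6·46 = -147.2
(ad+bc)·Cov(Z, W) = (9.76)·(-3.3) = -32.208
Cov(M, X) = -158.4 + (-147.2) + (-32.208) = -337.808.

Cov(M, X) = -337.808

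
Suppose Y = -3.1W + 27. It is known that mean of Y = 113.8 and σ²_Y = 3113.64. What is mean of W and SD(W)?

mean of W = -28, SD(W) = 18

From Y = -3.1W + 27: mean of Y = a·mean of W + b, so mean of W = (mean of Y − b)/a = (113.8 − 27)/(-3.1) = -28.
SD(Y) = √3113.64 = 55.8.
SD(Y) = |a|·SD(W), so SD(W) = 55.8/|-3.1| = 18.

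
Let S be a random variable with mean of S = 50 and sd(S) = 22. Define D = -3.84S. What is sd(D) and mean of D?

sd(D) = 84.48, mean of D = -192

D = -3.84S is linear with a = -3.84, b = 0.
sd(D) = |a|·sd(S) = |-3.84|·22 = 84.48.
mean of D = a·mean of S + b = (-3.84)·50 = -192.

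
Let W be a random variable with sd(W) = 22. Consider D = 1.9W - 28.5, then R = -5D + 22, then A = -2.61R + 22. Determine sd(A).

sd(A) = 545.49

sd(D) = |1.9|·22 = 41.8.
sd(R) = |-5|·41.8 = 209.
sd(A) = |-2.61|·209 = 545.49.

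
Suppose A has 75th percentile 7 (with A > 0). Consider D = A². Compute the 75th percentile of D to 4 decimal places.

75th percentile of D = 49

A² is increasing, so P_{75}(D) = g(P_{75}(A)) = 49.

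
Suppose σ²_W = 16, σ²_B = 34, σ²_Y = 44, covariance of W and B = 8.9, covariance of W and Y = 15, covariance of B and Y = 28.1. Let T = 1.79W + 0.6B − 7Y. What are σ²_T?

σ²_T = 1626.6828

σ²_T = a²·σ²_W + b²·σ²_B + c²·σ²_Y + 2ab·covariance of W and B + 2ac·covariance of W and Y + 2bc·covariance of B and Y, with a = 1.79, b = 0.6, c = -7.
= 51.2656 + 12.24 + 2156 + 19.1172 + (-375.9) + (-236.04)
= 1626.6828.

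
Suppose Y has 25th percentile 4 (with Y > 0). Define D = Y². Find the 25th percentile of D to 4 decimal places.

Y² is increasing, so P_{25}(D) = g(P_{25}(Y)) = 16.

25th percentile of D = 16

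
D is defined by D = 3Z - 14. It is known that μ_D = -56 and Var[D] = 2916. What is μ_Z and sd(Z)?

From D = 3Z - 14: μ_D = a·μ_Z + b, so μ_Z = (μ_D − b)/a = (-56 − (-14))/3 = -14.
sd(D) = √2916 = 54.
sd(D) = |a|·sd(Z), so sd(Z) = 54/|3| = 18.

μ_Z = -14, sd(Z) = 18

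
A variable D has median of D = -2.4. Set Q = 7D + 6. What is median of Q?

median of Q = -10.8

A linear map preserves order up to sign, so median of Q = a·median of D + b = 7·(-2.4) + 6 = -10.8.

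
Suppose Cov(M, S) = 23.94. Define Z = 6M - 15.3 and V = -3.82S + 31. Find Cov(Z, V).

Cov(Z, V) = a·c·Cov(M, S) = 6·(-3.82)·23.94 = -548.7048. Additive constants drop out.

Cov(Z, V) = -548.7048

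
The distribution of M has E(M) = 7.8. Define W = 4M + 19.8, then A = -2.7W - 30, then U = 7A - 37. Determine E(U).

E(W) = 4·7.8 + 19.8 = 51.
E(A) = (-2.7)·51 + (-30) = -167.7.
E(U) = 7·(-167.7) + (-37) = -1210.9.

E(U) = -1210.9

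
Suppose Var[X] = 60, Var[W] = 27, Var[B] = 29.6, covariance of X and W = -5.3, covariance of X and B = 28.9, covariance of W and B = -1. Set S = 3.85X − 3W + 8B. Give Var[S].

Var[S] = a²·Var[X] + b²·Var[W] + c²·Var[B] + 2ab·covariance of X and W + 2ac·covariance of X and B + 2bc·covariance of W and B, with a = 3.85, b = -3, c = 8.
= 889.35 + 243 + 1894.4 + 122.43 + 1780.24 + 48
= 4977.42.

Var[S] = 4977.42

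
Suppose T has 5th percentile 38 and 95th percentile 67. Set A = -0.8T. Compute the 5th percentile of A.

Since a = -0.8 < 0 the transformation is decreasing, reversing order: the 5th percentile of A corresponds to the 95th percentile of T.
So P_{5}(A) = a·P_{95}(T) + b = (-0.8)·67 = -53.6.

5th percentile of A = -53.6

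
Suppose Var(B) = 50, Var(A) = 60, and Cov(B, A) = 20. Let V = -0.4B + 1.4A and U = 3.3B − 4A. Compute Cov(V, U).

Cov(V, U) = -277.6

By bilinearity, Cov(V, U) = ac·Var(B) + bd·Var(A) + (ad+bc)·Cov(B, A), with a=-0.4, b=1.4, c=3.3, d=-4.
ac·Var(B) = (-0.4)·3.3·50 = -66
bd·Var(A) = 1.4·(-4)·60 = -336
(ad+bc)·Cov(B, A) = (6.22)·20 = 124.4
Cov(V, U) = -66 + (-336) + 124.4 = -277.6.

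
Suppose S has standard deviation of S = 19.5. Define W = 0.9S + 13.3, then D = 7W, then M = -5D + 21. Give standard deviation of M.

standard deviation of W = |0.9|·19.5 = 17.55.
standard deviation of D = |7|·17.55 = 122.85.
standard deviation of M = |-5|·122.85 = 614.25.

standard deviation of M = 614.25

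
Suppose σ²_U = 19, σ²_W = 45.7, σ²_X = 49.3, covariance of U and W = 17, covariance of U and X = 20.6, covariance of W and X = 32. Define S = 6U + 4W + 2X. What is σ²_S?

σ²_S = 3434.8

σ²_S = a²·σ²_U + b²·σ²_W + c²·σ²_X + 2ab·covariance of U and W + 2ac·covariance of U and X + 2bc·covariance of W and X, with a = 6, b = 4, c = 2.
= 684 + 731.2 + 197.2 + 816 + 494.4 + 512
= 3434.8.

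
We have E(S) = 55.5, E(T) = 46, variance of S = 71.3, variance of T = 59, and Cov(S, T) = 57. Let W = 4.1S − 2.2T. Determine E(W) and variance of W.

E(W) = 126.35, variance of W = 455.833

E(W) = 4.1·E(S) + (-2.2)·E(T) = 4.1·55.5 + (-2.2)·46 = 126.35.
variance of W = a²·variance of S + b²·variance of T + 2ab·Cov(S, T) with a = 4.1, b = -2.2.
= 4.1²·71.3 + (-2.2)²·59 + 2·4.1·(-2.2)·57
= 1198.553 + 285.56 + (-1028.28) = 455.833.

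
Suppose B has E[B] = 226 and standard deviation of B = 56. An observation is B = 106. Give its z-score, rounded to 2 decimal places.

z = -2.14

z = (B − E[B]) / standard deviation of B = (106 − 226) / 56 ≈ -2.14.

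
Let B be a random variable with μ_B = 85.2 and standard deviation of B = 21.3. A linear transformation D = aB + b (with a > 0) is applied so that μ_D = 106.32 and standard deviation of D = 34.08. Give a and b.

a = 1.6, b = -30

standard deviation of D = a·standard deviation of B (a > 0), so a = 34.08/21.3 = 1.6.
μ_D = a·μ_B + b, so b = 106.32 − 1.6·85.2 = -30.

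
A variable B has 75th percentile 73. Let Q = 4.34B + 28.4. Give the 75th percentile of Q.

Since a = 4.34 > 0 the transformation is increasing, so the 75th percentile of Q = a·(P_{75} of B) + b = 4.34·73 + 28.4 = 345.22.

75th percentile of Q = 345.22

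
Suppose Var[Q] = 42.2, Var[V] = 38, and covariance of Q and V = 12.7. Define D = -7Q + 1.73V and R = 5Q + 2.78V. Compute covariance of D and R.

By bilinearity, covariance of D and R = ac·Var[Q] + bd·Var[V] + (ad+bc)·covariance of Q and V, with a=-7, b=1.73, c=5, d=2.78.
ac·Var[Q] = (-7)·5·42.2 = -1477
bd·Var[V] = 1.73·2.78·38 = 182.7572
(ad+bc)·covariance of Q and V = (-10.81)·12.7 = -137.287
covariance of D and R = -1477 + 182.7572 + (-137.287) = -1431.5298.

covariance of D and R = -1431.5298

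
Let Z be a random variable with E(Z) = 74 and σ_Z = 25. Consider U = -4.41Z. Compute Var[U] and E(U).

U = -4.41Z is linear with a = -4.41, b = 0.
Var[Z] = 25² = 625.
Var[U] = a²·Var[Z] = (-4.41)²·625 = 12155.0625.
E(U) = a·E(Z) + b = (-4.41)·74 = -326.34.

Var[U] = 12155.0625, E(U) = -326.34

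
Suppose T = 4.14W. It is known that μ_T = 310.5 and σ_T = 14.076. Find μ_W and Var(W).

μ_W = 75, Var(W) = 11.56

From T = 4.14W: μ_T = a·μ_W + b, so μ_W = (μ_T − b)/a = (310.5 − 0)/4.14 = 75.
Var(T) = 14.076² = 198.133776.
Var(T) = a²·Var(W), so Var(W) = 198.133776/4.14² = 11.56.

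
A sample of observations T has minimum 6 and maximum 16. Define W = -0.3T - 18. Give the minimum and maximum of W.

a = -0.3 < 0, so order reverses: min(W) = a·max(T)+b = (-0.3)·16 + (-18) = -22.8; max(W) = a·min(T)+b = (-0.3)·6 + (-18) = -19.8.

min(W) = -22.8, max(W) = -19.8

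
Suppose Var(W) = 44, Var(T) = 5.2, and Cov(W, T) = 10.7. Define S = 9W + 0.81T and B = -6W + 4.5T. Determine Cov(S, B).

Cov(S, B) = -1975.698

By bilinearity, Cov(S, B) = ac·Var(W) + bd·Var(T) + (ad+bc)·Cov(W, T), with a=9, b=0.81, c=-6, d=4.5.
ac·Var(W) = 9·(-6)·44 = -2376
bd·Var(T) = 0.81·4.5·5.2 = 18.954
(ad+bc)·Cov(W, T) = (35.64)·10.7 = 381.348
Cov(S, B) = -2376 + 18.954 + 381.348 = -1975.698.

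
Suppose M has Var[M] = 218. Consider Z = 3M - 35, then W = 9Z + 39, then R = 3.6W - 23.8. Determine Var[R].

Var[Z] = 3²·218 = 1962.
Var[W] = 9²·1962 = 158922.
Var[R] = 3.6²·158922 = 2059629.12.

Var[R] = 2059629.12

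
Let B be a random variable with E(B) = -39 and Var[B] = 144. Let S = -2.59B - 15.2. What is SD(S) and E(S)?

S = -2.59B - 15.2 is linear with a = -2.59, b = -15.2.
SD(B) = √144 = 12.
SD(S) = |a|·SD(B) = |-2.59|·12 = 31.08.
E(S) = a·E(B) + b = (-2.59)·(-39) + (-15.2) = 85.81.

SD(S) = 31.08, E(S) = 85.81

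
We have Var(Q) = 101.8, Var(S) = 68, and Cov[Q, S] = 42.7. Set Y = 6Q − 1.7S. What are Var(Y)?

Var(Y) = a²·Var(Q) + b²·Var(S) + 2ab·Cov[Q, S] with a = 6, b = -1.7.
= 6²·101.8 + (-1.7)²·68 + 2·6·(-1.7)·42.7
= 3664.8 + 196.52 + (-871.08) = 2990.24.

Var(Y) = 2990.24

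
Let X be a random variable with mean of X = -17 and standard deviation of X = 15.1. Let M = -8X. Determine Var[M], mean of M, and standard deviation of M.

Var[M] = 14592.64, mean of M = 136, standard deviation of M = 120.8

M = -8X is linear with a = -8, b = 0.
Var[X] = 15.1² = 228.01.
Var[M] = a²·Var[X] = (-8)²·228.01 = 14592.64.
mean of M = a·mean of X + b = (-8)·(-17) = 136.
standard deviation of M = |a|·standard deviation of X = |-8|·15.1 = 120.8.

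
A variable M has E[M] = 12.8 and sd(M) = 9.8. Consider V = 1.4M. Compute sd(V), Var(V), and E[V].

sd(V) = 13.72, Var(V) = 188.2384, E[V] = 17.92

V = 1.4M is linear with a = 1.4, b = 0.
sd(V) = |a|·sd(M) = |1.4|·9.8 = 13.72.
Var(M) = 9.8² = 96.04.
Var(V) = a²·Var(M) = 1.4²·96.04 = 188.2384.
E[V] = a·E[M] + b = 1.4·12.8 = 17.92.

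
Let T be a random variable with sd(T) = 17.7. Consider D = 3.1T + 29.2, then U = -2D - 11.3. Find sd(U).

sd(D) = |3.1|·17.7 = 54.87.
sd(U) = |-2|·54.87 = 109.74.

sd(U) = 109.74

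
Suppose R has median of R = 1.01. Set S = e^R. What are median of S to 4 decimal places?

e^R is monotone on this domain, so median of S = exp(1.01) ≈ 2.7456.

median of S = 2.7456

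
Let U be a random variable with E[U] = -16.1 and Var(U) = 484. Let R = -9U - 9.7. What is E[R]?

E[R] = 135.2

R = -9U - 9.7 is linear with a = -9, b = -9.7.
E[R] = a·E[U] + b = (-9)·(-16.1) + (-9.7) = 135.2.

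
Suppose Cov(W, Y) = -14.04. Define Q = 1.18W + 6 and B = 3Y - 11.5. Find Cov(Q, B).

Cov(Q, B) = -49.7016

Cov(Q, B) = a·c·Cov(W, Y) = 1.18·3·(-14.04) = -49.7016. Additive constants drop out.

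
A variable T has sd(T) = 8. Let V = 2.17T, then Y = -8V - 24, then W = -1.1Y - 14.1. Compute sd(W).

sd(W) = 152.768

sd(V) = |2.17|·8 = 17.36.
sd(Y) = |-8|·17.36 = 138.88.
sd(W) = |-1.1|·138.88 = 152.768.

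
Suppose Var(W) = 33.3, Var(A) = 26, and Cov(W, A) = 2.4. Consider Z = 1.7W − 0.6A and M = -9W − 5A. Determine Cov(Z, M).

Cov(Z, M) = -438.93

By bilinearity, Cov(Z, M) = ac·Var(W) + bd·Var(A) + (ad+bc)·Cov(W, A), with a=1.7, b=-0.6, c=-9, d=-5.
ac·Var(W) = 1.7·(-9)·33.3 = -509.49
bd·Var(A) = (-0.6)·(-5)·26 = 78
(ad+bc)·Cov(W, A) = (-3.1)·2.4 = -7.44
Cov(Z, M) = -509.49 + 78 + (-7.44) = -438.93.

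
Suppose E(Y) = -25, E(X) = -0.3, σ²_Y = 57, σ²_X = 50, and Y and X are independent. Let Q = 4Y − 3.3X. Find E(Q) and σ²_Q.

E(Q) = -99.01, σ²_Q = 1456.5

E(Q) = 4·E(Y) + (-3.3)·E(X) = 4·(-25) + (-3.3)·(-0.3) = -99.01.
σ²_Q = a²·σ²_Y + b²·σ²_X + 2ab·Cov(Y, X) with a = 4, b = -3.3.
Independence gives Cov(Y, X) = 0.
= 4²·57 + (-3.3)²·50 + 2·4·(-3.3)·0
= 912 + 544.5 + 0 = 1456.5.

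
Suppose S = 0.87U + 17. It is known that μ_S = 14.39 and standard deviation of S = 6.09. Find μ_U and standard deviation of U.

μ_U = -3, standard deviation of U = 7

From S = 0.87U + 17: μ_S = a·μ_U + b, so μ_U = (μ_S − b)/a = (14.39 − 17)/0.87 = -3.
standard deviation of S = |a|·standard deviation of U, so standard deviation of U = 6.09/|0.87| = 7.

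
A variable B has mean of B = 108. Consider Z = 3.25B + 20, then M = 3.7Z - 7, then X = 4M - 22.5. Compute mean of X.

mean of Z = 3.25·108 + 20 = 371.
mean of M = 3.7·371 + (-7) = 1365.7.
mean of X = 4·1365.7 + (-22.5) = 5440.3.

mean of X = 5440.3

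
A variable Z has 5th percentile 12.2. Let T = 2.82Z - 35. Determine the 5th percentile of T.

5th percentile of T = -0.596

Since a = 2.82 > 0 the transformation is increasing, so the 5th percentile of T = a·(P_{5} of Z) + b = 2.82·12.2 + (-35) = -0.596.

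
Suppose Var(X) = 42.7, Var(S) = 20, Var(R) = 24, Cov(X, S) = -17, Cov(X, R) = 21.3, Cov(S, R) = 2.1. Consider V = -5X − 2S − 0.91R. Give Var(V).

Var(V) = a²·Var(X) + b²·Var(S) + c²·Var(R) + 2ab·Cov(X, S) + 2ac·Cov(X, R) + 2bc·Cov(S, R), with a = -5, b = -2, c = -0.91.
= 1067.5 + 80 + 19.8744 + (-340) + 193.83 + 7.644
= 1028.8484.

Var(V) = 1028.8484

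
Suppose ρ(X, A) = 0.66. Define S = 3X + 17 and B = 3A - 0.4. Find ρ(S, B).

Linear rescalings preserve correlation up to sign; here the slopes 3 and 3 have the same sign, so ρ(S, B) = ρ(X, A) = 0.66.

ρ(S, B) = 0.66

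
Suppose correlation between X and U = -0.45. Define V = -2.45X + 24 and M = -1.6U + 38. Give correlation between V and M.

Linear rescalings preserve correlation up to sign; here the slopes -2.45 and -1.6 have the same sign, so correlation between V and M = correlation between X and U = -0.45.

correlation between V and M = -0.45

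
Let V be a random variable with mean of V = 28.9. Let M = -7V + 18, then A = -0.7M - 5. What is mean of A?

mean of M = (-7)·28.9 + 18 = -184.3.
mean of A = (-0.7)·(-184.3) + (-5) = 124.01.

mean of A = 124.01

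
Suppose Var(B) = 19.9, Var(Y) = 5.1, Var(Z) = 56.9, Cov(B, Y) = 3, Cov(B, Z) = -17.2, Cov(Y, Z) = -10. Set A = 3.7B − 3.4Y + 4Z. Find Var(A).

Var(A) = 929.187

Var(A) = a²·Var(B) + b²·Var(Y) + c²·Var(Z) + 2ab·Cov(B, Y) + 2ac·Cov(B, Z) + 2bc·Cov(Y, Z), with a = 3.7, b = -3.4, c = 4.
= 272.431 + 58.956 + 910.4 + (-75.48) + (-509.12) + 272
= 929.187.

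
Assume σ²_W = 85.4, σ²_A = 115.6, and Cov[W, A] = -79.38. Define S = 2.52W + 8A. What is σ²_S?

σ²_S = a²·σ²_W + b²·σ²_A + 2ab·Cov[W, A] with a = 2.52, b = 8.
= 2.52²·85.4 + 8²·115.6 + 2·2.52·8·(-79.38)
= 542.32416 + 7398.4 + (-3200.6016) = 4740.12256.

σ²_S = 4740.12256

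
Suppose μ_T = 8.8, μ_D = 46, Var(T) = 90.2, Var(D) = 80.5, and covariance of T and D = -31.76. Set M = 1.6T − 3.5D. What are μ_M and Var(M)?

μ_M = 1.6·μ_T + (-3.5)·μ_D = 1.6·8.8 + (-3.5)·46 = -146.92.
Var(M) = a²·Var(T) + b²·Var(D) + 2ab·covariance of T and D with a = 1.6, b = -3.5.
= 1.6²·90.2 + (-3.5)²·80.5 + 2·1.6·(-3.5)·(-31.76)
= 230.912 + 986.125 + 355.712 = 1572.749.

μ_M = -146.92, Var(M) = 1572.749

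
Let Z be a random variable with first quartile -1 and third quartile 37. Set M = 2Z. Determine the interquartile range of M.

IQR(M) = 76

IQR of Z = Q3 − Q1 = 37 − (-1) = 38.
Under M = aZ + b, IQR(M) = |a|·IQR(Z) = |2|·38 = 76 (shifts cancel; spread scales by |a|).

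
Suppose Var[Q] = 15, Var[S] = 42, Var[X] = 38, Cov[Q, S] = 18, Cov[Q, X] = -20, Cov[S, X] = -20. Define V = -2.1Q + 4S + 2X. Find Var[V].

Var[V] = 435.75

Var[V] = a²·Var[Q] + b²·Var[S] + c²·Var[X] + 2ab·Cov[Q, S] + 2ac·Cov[Q, X] + 2bc·Cov[S, X], with a = -2.1, b = 4, c = 2.
= 66.15 + 672 + 152 + (-302.4) + 168 + (-320)
= 435.75.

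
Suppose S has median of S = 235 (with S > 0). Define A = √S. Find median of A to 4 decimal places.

√S is monotone on this domain, so median of A = √(235) ≈ 15.3297.

median of A = 15.3297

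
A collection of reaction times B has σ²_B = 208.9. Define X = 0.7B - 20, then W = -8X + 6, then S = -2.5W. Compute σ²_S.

σ²_X = 0.7²·208.9 = 102.361.
σ²_W = (-8)²·102.361 = 6551.104.
σ²_S = (-2.5)²·6551.104 = 40944.4.

σ²_S = 40944.4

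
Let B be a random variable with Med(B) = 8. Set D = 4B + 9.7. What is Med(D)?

Med(D) = 41.7

A linear map preserves order up to sign, so Med(D) = a·Med(B) + b = 4·8 + 9.7 = 41.7.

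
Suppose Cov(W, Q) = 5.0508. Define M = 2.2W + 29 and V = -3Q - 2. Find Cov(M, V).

Cov(M, V) = -33.33528

Cov(M, V) = a·c·Cov(W, Q) = 2.2·(-3)·5.0508 = -33.33528. Additive constants drop out.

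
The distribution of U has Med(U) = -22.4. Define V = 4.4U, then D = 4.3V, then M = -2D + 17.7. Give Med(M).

Med(V) = 4.4·(-22.4) = -98.56.
Med(D) = 4.3·(-98.56) = -423.808.
Med(M) = (-2)·(-423.808) + 17.7 = 865.316.

Med(M) = 865.316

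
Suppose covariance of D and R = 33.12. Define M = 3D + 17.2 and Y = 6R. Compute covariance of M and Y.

covariance of M and Y = a·c·covariance of D and R = 3·6·33.12 = 596.16. Additive constants drop out.

covariance of M and Y = 596.16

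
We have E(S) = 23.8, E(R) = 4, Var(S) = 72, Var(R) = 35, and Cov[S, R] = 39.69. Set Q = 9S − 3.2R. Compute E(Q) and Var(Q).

E(Q) = 9·E(S) + (-3.2)·E(R) = 9·23.8 + (-3.2)·4 = 201.4.
Var(Q) = a²·Var(S) + b²·Var(R) + 2ab·Cov[S, R] with a = 9, b = -3.2.
= 9²·72 + (-3.2)²·35 + 2·9·(-3.2)·39.69
= 5832 + 358.4 + (-2286.144) = 3904.256.

E(Q) = 201.4, Var(Q) = 3904.256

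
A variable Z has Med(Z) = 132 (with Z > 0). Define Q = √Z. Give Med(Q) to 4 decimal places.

Med(Q) = 11.4891

√Z is monotone on this domain, so Med(Q) = √(132) ≈ 11.4891.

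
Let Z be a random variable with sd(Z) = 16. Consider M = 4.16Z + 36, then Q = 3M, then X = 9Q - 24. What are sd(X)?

sd(M) = |4.16|·16 = 66.56.
sd(Q) = |3|·66.56 = 199.68.
sd(X) = |9|·199.68 = 1797.12.

sd(X) = 1797.12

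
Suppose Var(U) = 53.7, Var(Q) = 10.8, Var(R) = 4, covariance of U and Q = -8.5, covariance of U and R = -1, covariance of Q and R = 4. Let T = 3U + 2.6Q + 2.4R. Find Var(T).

Var(T) = 482.268

Var(T) = a²·Var(U) + b²·Var(Q) + c²·Var(R) + 2ab·covariance of U and Q + 2ac·covariance of U and R + 2bc·covariance of Q and R, with a = 3, b = 2.6, c = 2.4.
= 483.3 + 73.008 + 23.04 + (-132.6) + (-14.4) + 49.92
= 482.268.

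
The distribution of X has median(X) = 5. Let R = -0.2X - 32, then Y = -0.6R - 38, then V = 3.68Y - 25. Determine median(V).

median(R) = (-0.2)·5 + (-32) = -33.
median(Y) = (-0.6)·(-33) + (-38) = -18.2.
median(V) = 3.68·(-18.2) + (-25) = -91.976.

median(V) = -91.976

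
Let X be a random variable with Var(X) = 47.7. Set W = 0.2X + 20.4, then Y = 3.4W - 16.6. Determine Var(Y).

Var(Y) = 22.05648

Var(W) = 0.2²·47.7 = 1.908.
Var(Y) = 3.4²·1.908 = 22.05648.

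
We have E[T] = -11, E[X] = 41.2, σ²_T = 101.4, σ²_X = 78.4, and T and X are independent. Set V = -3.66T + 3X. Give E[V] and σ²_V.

E[V] = 163.86, σ²_V = 2063.91384

E[V] = (-3.66)·E[T] + 3·E[X] = (-3.66)·(-11) + 3·41.2 = 163.86.
σ²_V = a²·σ²_T + b²·σ²_X + 2ab·Cov(T, X) with a = -3.66, b = 3.
Independence gives Cov(T, X) = 0.
= (-3.66)²·101.4 + 3²·78.4 + 2·(-3.66)·3·0
= 1358.31384 + 705.6 + 0 = 2063.91384.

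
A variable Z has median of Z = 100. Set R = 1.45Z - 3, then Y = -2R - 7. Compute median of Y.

median of Y = -291

median of R = 1.45·100 + (-3) = 142.
median of Y = (-2)·142 + (-7) = -291.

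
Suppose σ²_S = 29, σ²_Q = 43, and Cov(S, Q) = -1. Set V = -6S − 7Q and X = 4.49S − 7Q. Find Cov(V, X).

Cov(V, X) = 1315.17

By bilinearity, Cov(V, X) = ac·σ²_S + bd·σ²_Q + (ad+bc)·Cov(S, Q), with a=-6, b=-7, c=4.49, d=-7.
ac·σ²_S = (-6)·4.49·29 = -781.26
bd·σ²_Q = (-7)·(-7)·43 = 2107
(ad+bc)·Cov(S, Q) = (10.57)·(-1) = -10.57
Cov(V, X) = -781.26 + 2107 + (-10.57) = 1315.17.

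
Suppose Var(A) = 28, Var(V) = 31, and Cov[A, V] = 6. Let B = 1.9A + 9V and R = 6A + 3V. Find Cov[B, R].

Cov[B, R] = 1514.4

By bilinearity, Cov[B, R] = ac·Var(A) + bd·Var(V) + (ad+bc)·Cov[A, V], with a=1.9, b=9, c=6, d=3.
ac·Var(A) = 1.9·6·28 = 319.2
bd·Var(V) = 9·3·31 = 837
(ad+bc)·Cov[A, V] = (59.7)·6 = 358.2
Cov[B, R] = 319.2 + 837 + 358.2 = 1514.4.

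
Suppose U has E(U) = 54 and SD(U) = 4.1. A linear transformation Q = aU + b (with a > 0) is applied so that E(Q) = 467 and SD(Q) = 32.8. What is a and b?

a = 8, b = 35

SD(Q) = a·SD(U) (a > 0), so a = 32.8/4.1 = 8.
E(Q) = a·E(U) + b, so b = 467 − 8·54 = 35.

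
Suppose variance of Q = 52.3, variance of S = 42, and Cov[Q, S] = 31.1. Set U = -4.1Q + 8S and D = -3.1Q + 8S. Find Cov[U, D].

By bilinearity, Cov[U, D] = ac·variance of Q + bd·variance of S + (ad+bc)·Cov[Q, S], with a=-4.1, b=8, c=-3.1, d=8.
ac·variance of Q = (-4.1)·(-3.1)·52.3 = 664.733
bd·variance of S = 8·8·42 = 2688
(ad+bc)·Cov[Q, S] = (-57.6)·31.1 = -1791.36
Cov[U, D] = 664.733 + 2688 + (-1791.36) = 1561.373.

Cov[U, D] = 1561.373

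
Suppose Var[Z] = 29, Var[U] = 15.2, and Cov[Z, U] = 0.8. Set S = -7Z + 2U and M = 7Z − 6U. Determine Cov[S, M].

By bilinearity, Cov[S, M] = ac·Var[Z] + bd·Var[U] + (ad+bc)·Cov[Z, U], with a=-7, b=2, c=7, d=-6.
ac·Var[Z] = (-7)·7·29 = -1421
bd·Var[U] = 2·(-6)·15.2 = -182.4
(ad+bc)·Cov[Z, U] = (56)·0.8 = 44.8
Cov[S, M] = -1421 + (-182.4) + 44.8 = -1558.6.

Cov[S, M] = -1558.6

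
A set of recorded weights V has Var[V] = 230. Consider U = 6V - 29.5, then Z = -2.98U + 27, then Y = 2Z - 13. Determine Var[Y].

Var[U] = 6²·230 = 8280.
Var[Z] = (-2.98)²·8280 = 73529.712.
Var[Y] = 2²·73529.712 = 294118.848.

Var[Y] = 294118.848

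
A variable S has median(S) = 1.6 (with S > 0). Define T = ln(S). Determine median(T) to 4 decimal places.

median(T) = 0.47

ln(S) is monotone on this domain, so median(T) = ln(1.6) ≈ 0.47.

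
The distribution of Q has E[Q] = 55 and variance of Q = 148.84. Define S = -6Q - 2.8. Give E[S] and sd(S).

S = -6Q - 2.8 is linear with a = -6, b = -2.8.
E[S] = a·E[Q] + b = (-6)·55 + (-2.8) = -332.8.
sd(Q) = √148.84 = 12.2.
sd(S) = |a|·sd(Q) = |-6|·12.2 = 73.2.

E[S] = -332.8, sd(S) = 73.2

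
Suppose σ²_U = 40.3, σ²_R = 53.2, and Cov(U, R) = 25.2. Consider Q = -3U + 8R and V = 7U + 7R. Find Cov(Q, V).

Cov(Q, V) = 3014.9

By bilinearity, Cov(Q, V) = ac·σ²_U + bd·σ²_R + (ad+bc)·Cov(U, R), with a=-3, b=8, c=7, d=7.
ac·σ²_U = (-3)·7·40.3 = -846.3
bd·σ²_R = 8·7·53.2 = 2979.2
(ad+bc)·Cov(U, R) = (35)·25.2 = 882
Cov(Q, V) = -846.3 + 2979.2 + 882 = 3014.9.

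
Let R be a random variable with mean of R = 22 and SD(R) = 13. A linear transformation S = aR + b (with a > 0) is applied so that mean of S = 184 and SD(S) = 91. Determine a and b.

a = 7, b = 30

SD(S) = a·SD(R) (a > 0), so a = 91/13 = 7.
mean of S = a·mean of R + b, so b = 184 − 7·22 = 30.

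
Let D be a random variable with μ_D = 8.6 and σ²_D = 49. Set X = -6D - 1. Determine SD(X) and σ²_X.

X = -6D - 1 is linear with a = -6, b = -1.
SD(D) = √49 = 7.
SD(X) = |a|·SD(D) = |-6|·7 = 42.
σ²_X = a²·σ²_D = (-6)²·49 = 1764 (the additive constant -1 does not affect variance).

SD(X) = 42, σ²_X = 1764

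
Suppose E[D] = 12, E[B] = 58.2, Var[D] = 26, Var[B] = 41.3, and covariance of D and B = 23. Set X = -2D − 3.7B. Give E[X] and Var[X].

E[X] = (-2)·E[D] + (-3.7)·E[B] = (-2)·12 + (-3.7)·58.2 = -239.34.
Var[X] = a²·Var[D] + b²·Var[B] + 2ab·covariance of D and B with a = -2, b = -3.7.
= (-2)²·26 + (-3.7)²·41.3 + 2·(-2)·(-3.7)·23
= 104 + 565.397 + 340.4 = 1009.797.

E[X] = -239.34, Var[X] = 1009.797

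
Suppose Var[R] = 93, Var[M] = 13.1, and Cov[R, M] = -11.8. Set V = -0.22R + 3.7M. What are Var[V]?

Var[V] = 203.0506

Var[V] = a²·Var[R] + b²·Var[M] + 2ab·Cov[R, M] with a = -0.22, b = 3.7.
= (-0.22)²·93 + 3.7²·13.1 + 2·(-0.22)·3.7·(-11.8)
= 4.5012 + 179.339 + 19.2104 = 203.0506.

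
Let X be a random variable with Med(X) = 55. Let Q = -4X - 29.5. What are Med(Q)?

Med(Q) = -249.5

A linear map preserves order up to sign, so Med(Q) = a·Med(X) + b = (-4)·55 + (-29.5) = -249.5.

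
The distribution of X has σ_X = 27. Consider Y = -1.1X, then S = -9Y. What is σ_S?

σ_Y = |-1.1|·27 = 29.7.
σ_S = |-9|·29.7 = 267.3.

σ_S = 267.3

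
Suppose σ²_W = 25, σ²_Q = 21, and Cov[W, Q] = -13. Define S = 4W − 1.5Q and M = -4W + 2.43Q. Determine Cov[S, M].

By bilinearity, Cov[S, M] = ac·σ²_W + bd·σ²_Q + (ad+bc)·Cov[W, Q], with a=4, b=-1.5, c=-4, d=2.43.
ac·σ²_W = 4·(-4)·25 = -400
bd·σ²_Q = (-1.5)·2.43·21 = -76.545
(ad+bc)·Cov[W, Q] = (15.72)·(-13) = -204.36
Cov[S, M] = -400 + (-76.545) + (-204.36) = -680.905.

Cov[S, M] = -680.905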